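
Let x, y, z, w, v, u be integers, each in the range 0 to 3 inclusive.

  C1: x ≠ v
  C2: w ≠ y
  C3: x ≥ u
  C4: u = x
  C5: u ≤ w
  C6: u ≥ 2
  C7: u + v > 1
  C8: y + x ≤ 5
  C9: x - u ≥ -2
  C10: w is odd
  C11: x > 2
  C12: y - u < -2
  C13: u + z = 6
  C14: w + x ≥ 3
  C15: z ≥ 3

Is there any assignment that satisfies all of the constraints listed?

Satisfiable

Try x = 3, y = 0, z = 3, w = 3, v = 1, u = 3.
Check constraint 7: u + v = 4; constraint 8: y + x = 3; constraint 9: x - u = 0. The remaining constraints are straightforward to verify.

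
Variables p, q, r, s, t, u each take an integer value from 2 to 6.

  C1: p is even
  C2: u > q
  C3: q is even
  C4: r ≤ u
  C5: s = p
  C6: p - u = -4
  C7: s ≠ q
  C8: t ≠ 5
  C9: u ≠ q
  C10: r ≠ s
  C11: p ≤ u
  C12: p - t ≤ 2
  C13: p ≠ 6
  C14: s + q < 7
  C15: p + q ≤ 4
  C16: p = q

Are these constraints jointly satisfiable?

Unsatisfiable

From constraints 5 and 16, s = p = q, so s = q. But constraint 7 says s ≠ q. Contradiction.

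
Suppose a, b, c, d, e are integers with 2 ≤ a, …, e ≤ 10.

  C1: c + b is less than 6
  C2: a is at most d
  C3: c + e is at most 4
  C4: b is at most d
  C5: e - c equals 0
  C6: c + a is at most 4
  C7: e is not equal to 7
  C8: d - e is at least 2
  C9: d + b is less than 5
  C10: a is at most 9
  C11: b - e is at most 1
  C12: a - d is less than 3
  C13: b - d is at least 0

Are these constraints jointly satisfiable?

Constraints 8, 11, and 13 give e − b ≥ -1, b − d ≥ 0, d − e ≥ 2.
Adding all 3 inequalities: the left sides telescope to 0, and the right sides sum to (-1) + 0 + 2 = 1. So 0 ≥ 1, which is false.

Unsatisfiable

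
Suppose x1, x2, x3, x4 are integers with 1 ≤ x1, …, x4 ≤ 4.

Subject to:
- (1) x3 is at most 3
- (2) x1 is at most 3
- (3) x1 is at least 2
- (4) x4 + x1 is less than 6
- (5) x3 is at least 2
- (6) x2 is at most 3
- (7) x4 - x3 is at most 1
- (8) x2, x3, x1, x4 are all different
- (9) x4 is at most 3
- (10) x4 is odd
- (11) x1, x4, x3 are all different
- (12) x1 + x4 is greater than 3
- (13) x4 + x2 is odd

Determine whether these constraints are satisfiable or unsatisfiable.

Constraints 1, 2, 6, and 9 confine each of x2, x3, x1, x4 to the 3 values {1, …, 3} (the domain already gives each ≥ 1).
Constraint 8 requires all 4 of them to be distinct, but only 3 values are available — impossible by the pigeonhole principle.

Unsatisfiable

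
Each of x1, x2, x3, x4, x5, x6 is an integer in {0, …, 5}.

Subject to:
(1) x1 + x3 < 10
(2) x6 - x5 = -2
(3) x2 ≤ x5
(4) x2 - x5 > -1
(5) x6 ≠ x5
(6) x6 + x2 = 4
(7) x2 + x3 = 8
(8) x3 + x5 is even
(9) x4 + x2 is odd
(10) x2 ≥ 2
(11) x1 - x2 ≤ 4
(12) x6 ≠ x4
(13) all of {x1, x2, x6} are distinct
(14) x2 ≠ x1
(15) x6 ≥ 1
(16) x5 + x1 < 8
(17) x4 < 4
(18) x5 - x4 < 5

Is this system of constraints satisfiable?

Setting (x1, x2, x3, x4, x5, x6) = (4, 3, 5, 0, 3, 1) satisfies everything: constraint 1: x1 + x3 = 9; constraint 2: x6 - x5 = -2, and the others follow.

Satisfiable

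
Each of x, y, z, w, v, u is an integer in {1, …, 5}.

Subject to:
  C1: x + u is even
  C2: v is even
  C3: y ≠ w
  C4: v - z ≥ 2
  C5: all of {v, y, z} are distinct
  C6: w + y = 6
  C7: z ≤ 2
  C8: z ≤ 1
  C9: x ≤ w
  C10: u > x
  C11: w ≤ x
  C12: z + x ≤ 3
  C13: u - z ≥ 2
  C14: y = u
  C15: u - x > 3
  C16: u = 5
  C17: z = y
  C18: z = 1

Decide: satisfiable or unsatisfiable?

Unsatisfiable

Constraint 18 fixes z = 1 and constraint 16 fixes u = 5. Constraints 14 and 17 give z = y = u, so z = u. But 1 ≠ 5 — contradiction.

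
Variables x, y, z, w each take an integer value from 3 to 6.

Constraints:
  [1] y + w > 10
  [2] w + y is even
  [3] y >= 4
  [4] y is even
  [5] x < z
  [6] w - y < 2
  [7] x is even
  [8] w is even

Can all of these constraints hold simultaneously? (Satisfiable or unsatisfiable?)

Setting (x, y, z, w) = (4, 6, 5, 6) satisfies everything: constraint 1: y + w = 12; constraint 2: w + y = 12 is even; constraint 6: w - y = 0, and the others follow.

Satisfiable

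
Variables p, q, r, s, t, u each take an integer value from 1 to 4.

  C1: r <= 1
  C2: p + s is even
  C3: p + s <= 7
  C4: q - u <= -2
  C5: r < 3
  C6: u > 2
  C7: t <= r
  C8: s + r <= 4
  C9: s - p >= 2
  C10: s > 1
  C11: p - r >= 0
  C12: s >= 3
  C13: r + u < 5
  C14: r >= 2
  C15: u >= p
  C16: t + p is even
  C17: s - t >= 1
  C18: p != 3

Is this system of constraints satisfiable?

Unsatisfiable

From constraint 12: s ≥ 3. From constraint 14: r ≥ 2. Hence s + r ≥ 5. But constraint 8 requires s + r ≤ 4, and 4 < 5. Contradiction.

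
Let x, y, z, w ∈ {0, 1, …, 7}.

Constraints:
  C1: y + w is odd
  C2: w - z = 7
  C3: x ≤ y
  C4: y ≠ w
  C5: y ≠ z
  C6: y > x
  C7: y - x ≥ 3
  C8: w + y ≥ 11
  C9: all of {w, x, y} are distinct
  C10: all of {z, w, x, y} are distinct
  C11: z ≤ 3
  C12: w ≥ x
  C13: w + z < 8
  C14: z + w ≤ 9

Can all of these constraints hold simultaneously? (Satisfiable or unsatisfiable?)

Satisfiable

Try x = 1, y = 4, z = 0, w = 7.
Check constraint 2: w - z = 7; constraint 7: y - x = 3; constraint 8: w + y = 11. The remaining constraints are straightforward to verify.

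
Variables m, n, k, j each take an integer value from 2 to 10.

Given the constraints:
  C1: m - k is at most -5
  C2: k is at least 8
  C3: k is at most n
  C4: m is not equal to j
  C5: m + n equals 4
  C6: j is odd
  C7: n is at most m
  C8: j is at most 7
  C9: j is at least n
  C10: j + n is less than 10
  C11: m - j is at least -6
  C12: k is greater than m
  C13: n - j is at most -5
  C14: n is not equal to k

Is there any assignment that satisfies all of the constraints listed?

From constraints 2 and 3: n ≥ k and k ≥ 8, so n ≥ 8. From constraints 8 and 9: n ≤ j and j ≤ 7, so n ≤ 7. But 7 < 8, so no value of n works.

Unsatisfiable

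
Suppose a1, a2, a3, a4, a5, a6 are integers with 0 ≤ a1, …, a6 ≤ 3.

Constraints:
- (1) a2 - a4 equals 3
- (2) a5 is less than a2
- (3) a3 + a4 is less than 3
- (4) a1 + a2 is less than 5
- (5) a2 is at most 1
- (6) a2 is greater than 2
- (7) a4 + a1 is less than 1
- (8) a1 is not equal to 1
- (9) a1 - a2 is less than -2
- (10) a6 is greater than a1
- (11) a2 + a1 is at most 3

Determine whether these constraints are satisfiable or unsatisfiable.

From constraint 6: a2 ≥ 3. From constraint 5: a2 ≤ 1. But 1 < 3, so no value of a2 works.

Unsatisfiable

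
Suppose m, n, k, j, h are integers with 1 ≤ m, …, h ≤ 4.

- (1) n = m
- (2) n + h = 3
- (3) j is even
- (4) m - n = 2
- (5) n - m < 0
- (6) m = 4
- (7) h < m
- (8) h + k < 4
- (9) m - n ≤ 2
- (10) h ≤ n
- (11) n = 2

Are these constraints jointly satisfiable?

Constraint 11 fixes n = 2 and constraint 6 fixes m = 4, but constraint 1 requires n = m. Since 2 ≠ 4, contradiction.

Unsatisfiable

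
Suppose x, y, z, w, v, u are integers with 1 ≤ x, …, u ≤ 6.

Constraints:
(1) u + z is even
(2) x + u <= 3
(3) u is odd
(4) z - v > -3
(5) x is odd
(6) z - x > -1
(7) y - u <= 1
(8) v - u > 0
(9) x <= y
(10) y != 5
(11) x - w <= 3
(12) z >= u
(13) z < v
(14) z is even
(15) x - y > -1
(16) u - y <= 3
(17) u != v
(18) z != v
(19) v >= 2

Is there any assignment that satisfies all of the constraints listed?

Constraint 3 makes u odd and constraint 14 makes z even, so u + z must be odd. Constraint 1 says u + z is even — contradiction.

Unsatisfiable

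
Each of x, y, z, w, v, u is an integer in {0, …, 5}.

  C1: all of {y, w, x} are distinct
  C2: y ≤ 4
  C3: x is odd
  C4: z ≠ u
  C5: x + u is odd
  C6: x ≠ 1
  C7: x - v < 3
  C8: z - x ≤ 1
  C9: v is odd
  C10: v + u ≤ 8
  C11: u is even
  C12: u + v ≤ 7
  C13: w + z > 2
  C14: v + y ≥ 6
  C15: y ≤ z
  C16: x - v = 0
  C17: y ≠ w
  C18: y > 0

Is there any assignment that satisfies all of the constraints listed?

Try x = 5, y = 4, z = 5, w = 0, v = 5, u = 0.
Check constraint 7: x - v = 0; constraint 8: z - x = 0. The remaining constraints are straightforward to verify.

Satisfiable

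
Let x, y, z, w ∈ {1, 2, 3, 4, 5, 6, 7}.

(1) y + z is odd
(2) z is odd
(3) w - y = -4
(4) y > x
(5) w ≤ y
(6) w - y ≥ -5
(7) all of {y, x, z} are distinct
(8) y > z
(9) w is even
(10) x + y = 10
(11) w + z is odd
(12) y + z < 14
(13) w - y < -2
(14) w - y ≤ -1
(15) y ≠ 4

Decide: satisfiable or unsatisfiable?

Satisfiable

Setting (x, y, z, w) = (4, 6, 5, 2) satisfies everything: constraint 3: w - y = -4; constraint 6: w - y = -4; constraint 10: x + y = 10, and the others follow.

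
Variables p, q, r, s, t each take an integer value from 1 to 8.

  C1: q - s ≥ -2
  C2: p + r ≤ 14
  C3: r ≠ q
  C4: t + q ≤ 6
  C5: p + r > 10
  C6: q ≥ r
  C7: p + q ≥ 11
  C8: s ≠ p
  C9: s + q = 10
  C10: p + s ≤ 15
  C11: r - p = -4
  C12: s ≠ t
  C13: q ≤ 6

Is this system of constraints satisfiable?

Setting (p, q, r, s, t) = (8, 5, 4, 5, 1) satisfies everything: constraint 1: q - s = 0; constraint 2: p + r = 12; constraint 4: t + q = 6, and the others follow.

Satisfiable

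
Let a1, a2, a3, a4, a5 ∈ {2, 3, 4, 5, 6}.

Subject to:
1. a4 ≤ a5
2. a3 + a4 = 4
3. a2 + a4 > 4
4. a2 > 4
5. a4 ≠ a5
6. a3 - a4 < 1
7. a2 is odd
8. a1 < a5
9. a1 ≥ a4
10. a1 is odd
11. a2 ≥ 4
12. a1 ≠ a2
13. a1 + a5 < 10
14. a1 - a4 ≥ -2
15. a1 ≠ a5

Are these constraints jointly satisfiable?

Satisfiable

Try a1 = 3, a2 = 5, a3 = 2, a4 = 2, a5 = 5.
Check constraint 2: a3 + a4 = 4; constraint 3: a2 + a4 = 7. The remaining constraints are straightforward to verify.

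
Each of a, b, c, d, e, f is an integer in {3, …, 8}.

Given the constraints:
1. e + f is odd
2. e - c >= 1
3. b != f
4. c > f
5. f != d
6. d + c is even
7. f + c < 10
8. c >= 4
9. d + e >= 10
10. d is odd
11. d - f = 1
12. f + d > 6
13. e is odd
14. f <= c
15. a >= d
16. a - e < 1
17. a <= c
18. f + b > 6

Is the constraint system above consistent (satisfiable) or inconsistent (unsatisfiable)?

Satisfiable

Take a = 5, b = 3, c = 5, d = 5, e = 7, f = 4. Then constraint 2: e - c = 2; constraint 7: f + c = 9, and every other listed constraint is also met.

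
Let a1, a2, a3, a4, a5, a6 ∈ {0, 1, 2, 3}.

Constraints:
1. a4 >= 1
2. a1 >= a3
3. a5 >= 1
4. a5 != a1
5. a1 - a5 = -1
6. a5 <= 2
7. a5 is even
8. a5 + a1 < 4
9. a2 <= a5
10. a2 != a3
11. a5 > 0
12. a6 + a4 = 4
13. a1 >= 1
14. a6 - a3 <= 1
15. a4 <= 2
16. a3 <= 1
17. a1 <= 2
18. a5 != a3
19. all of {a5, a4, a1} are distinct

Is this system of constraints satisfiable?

Constraints 1, 3, 6, 13, 15, and 17 confine each of a5, a4, a1 to the 2 values {1, 2}.
Constraint 19 requires all 3 of them to be distinct, but only 2 values are available — impossible by the pigeonhole principle.

Unsatisfiable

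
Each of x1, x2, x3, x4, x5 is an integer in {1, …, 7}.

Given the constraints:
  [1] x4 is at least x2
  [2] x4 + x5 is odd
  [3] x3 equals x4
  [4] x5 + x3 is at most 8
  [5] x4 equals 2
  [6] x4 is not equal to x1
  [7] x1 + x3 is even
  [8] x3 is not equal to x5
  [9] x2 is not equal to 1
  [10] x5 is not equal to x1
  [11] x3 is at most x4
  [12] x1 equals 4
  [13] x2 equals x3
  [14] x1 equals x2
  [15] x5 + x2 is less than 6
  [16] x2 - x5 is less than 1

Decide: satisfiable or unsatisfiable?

Constraint 12 fixes x1 = 4 and constraint 5 fixes x4 = 2. Constraints 3, 13, and 14 give x1 = x2 = x3 = x4, so x1 = x4. But 4 ≠ 2 — contradiction.

Unsatisfiable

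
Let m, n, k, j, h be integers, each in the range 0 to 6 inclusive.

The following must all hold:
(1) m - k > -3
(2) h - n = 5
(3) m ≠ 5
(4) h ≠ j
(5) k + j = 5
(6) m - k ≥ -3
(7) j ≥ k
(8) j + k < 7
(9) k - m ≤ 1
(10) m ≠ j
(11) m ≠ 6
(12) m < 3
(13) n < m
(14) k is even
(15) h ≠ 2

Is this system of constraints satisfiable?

Satisfiable

The assignment m = 2, n = 1, k = 2, j = 3, h = 6 works:
  constraint 1 holds since m - k = 0.
  constraint 2 holds since h - n = 5.
The rest check out directly.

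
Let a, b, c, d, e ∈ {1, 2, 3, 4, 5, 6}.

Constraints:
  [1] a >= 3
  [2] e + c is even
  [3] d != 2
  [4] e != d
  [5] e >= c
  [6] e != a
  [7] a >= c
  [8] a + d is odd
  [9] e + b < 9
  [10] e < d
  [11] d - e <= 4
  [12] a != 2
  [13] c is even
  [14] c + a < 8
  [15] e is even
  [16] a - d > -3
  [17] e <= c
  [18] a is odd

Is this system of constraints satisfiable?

Satisfiable

Try a = 5, b = 6, c = 2, d = 6, e = 2.
Check constraint 9: e + b = 8; constraint 11: d - e = 4; constraint 14: c + a = 7. The remaining constraints are straightforward to verify.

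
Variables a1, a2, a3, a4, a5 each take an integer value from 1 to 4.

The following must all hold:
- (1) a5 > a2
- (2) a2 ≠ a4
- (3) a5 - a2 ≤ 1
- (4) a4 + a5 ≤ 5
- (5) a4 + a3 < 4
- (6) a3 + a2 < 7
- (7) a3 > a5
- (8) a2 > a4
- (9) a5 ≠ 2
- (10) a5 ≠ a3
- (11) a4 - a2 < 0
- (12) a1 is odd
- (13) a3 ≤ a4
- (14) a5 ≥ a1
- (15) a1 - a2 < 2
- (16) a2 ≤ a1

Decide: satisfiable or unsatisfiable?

Constraints 7, 8, 13, 14, and 16 give a5 < a3, a3 ≤ a4, a4 < a2, a2 ≤ a1, a1 ≤ a5. Chaining: a5 < a3 ≤ a4 < a2 ≤ a1 ≤ a5, which forces a5 < a5 — impossible.

Unsatisfiable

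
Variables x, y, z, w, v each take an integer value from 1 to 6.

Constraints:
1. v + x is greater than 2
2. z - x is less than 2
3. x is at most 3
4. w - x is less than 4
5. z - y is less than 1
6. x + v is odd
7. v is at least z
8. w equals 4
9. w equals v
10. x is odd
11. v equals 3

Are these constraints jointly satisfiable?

Unsatisfiable

Constraint 8 fixes w = 4 and constraint 11 fixes v = 3, but constraint 9 requires w = v. Since 4 ≠ 3, contradiction.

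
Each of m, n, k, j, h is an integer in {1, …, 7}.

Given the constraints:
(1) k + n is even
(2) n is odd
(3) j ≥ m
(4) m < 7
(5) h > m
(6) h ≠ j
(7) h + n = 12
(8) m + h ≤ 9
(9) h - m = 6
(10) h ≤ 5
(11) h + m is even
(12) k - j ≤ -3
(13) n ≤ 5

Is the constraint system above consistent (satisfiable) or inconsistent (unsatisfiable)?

From constraint 10: h ≤ 5. From constraint 13: n ≤ 5. Hence h + n ≤ 10. But constraint 7 requires h + n = 12, and 12 > 10. Contradiction.

Unsatisfiable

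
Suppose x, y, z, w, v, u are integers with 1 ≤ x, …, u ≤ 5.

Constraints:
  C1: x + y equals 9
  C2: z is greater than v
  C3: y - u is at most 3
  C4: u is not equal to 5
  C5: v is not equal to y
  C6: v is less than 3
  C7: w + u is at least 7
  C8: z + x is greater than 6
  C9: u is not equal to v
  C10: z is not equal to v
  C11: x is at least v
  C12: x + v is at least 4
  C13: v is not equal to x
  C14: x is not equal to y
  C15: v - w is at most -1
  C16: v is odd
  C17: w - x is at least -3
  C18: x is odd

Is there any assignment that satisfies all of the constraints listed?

Satisfiable

The assignment x = 5, y = 4, z = 4, w = 3, v = 1, u = 4 works:
  constraint 1 holds since x + y = 9.
  constraint 3 holds since y - u = 0.
  constraint 7 holds since w + u = 7.
The rest check out directly.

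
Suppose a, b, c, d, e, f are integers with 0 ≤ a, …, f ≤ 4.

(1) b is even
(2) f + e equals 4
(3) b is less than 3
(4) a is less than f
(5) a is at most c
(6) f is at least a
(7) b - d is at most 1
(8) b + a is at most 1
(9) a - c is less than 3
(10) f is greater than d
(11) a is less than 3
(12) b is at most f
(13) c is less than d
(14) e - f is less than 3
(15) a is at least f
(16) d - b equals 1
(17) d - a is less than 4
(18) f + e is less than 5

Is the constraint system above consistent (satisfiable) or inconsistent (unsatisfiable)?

Unsatisfiable

Constraints 5, 10, 13, and 15 give a ≤ c, c < d, d < f, f ≤ a. Chaining: a ≤ c < d < f ≤ a, which forces a < a — impossible.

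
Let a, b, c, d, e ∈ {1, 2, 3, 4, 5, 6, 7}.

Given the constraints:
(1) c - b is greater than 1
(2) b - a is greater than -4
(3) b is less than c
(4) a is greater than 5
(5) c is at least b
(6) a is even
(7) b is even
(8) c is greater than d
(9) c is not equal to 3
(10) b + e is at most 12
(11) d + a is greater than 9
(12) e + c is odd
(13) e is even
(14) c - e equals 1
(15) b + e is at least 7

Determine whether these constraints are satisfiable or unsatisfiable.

Take a = 6, b = 4, c = 7, d = 6, e = 6. Then constraint 1: c - b = 3; constraint 2: b - a = -2, and every other listed constraint is also met.

Satisfiable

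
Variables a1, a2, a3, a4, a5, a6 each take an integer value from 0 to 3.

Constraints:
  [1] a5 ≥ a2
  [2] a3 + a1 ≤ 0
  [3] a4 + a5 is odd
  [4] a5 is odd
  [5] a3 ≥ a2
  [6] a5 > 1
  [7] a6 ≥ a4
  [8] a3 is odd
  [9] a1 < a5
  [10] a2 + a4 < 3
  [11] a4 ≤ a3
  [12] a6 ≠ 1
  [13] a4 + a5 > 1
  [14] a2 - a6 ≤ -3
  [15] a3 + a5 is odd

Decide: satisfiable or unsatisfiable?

Constraint 8 makes a3 odd and constraint 4 makes a5 odd, so a3 + a5 must be even. Constraint 15 says a3 + a5 is odd — contradiction.

Unsatisfiable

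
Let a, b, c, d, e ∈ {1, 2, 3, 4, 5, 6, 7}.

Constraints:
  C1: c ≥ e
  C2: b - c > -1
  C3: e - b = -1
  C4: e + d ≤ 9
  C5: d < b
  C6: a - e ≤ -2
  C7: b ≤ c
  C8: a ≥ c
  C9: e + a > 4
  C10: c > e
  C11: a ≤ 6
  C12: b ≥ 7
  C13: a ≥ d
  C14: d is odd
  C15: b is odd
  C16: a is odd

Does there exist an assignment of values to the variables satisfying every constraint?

From constraints 7 and 12: c ≥ b and b ≥ 7, so c ≥ 7. From constraints 8 and 11: c ≤ a and a ≤ 6, so c ≤ 6. But 6 < 7, so no value of c works.

Unsatisfiable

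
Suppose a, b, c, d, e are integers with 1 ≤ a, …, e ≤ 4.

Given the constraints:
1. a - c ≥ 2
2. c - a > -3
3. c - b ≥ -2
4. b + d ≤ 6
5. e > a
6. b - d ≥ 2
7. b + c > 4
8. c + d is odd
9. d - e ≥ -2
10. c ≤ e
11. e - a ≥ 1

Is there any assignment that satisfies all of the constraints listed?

Unsatisfiable

Constraints 1, 3, 6, 9, and 11 give d − e ≥ -2, e − a ≥ 1, a − c ≥ 2, c − b ≥ -2, b − d ≥ 2.
Adding all 5 inequalities: the left sides telescope to 0, and the right sides sum to (-2) + 1 + 2 + (-2) + 2 = 1. So 0 ≥ 1, which is false.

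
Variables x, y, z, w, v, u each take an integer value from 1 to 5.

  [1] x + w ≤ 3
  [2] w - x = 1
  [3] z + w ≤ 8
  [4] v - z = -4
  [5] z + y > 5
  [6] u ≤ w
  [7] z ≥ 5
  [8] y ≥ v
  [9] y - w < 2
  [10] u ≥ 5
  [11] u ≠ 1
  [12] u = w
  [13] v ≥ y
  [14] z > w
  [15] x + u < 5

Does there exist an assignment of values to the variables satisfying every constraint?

Unsatisfiable

From constraint 7: z ≥ 5. From constraints 6 and 10: w ≥ u ≥ 5. Hence z + w ≥ 10. But constraint 3 requires z + w ≤ 8, and 8 < 10. Contradiction.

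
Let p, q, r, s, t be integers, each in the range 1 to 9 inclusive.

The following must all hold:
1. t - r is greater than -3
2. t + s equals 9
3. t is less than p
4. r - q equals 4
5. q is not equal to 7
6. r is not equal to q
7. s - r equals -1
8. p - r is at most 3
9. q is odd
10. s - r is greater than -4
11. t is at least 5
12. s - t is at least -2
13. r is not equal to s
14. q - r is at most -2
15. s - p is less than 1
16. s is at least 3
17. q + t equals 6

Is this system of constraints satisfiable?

Satisfiable

One satisfying assignment is p = 6, q = 1, r = 5, s = 4, t = 5.
For the less obvious constraints — constraint 1: t - r = 0; constraint 2: t + s = 9; constraint 4: r - q = 4 — and the others hold by inspection.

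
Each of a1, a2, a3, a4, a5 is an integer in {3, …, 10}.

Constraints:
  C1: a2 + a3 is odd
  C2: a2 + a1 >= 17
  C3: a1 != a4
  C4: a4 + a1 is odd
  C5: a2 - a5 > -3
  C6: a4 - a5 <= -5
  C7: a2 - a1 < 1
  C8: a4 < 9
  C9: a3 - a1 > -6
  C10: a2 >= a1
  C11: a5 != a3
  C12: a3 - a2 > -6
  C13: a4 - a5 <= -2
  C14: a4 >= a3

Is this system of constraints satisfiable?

Take a1 = 10, a2 = 10, a3 = 5, a4 = 5, a5 = 10. Then constraint 2: a2 + a1 = 20; constraint 5: a2 - a5 = 0; constraint 6: a4 - a5 = -5, and every other listed constraint is also met.

Satisfiable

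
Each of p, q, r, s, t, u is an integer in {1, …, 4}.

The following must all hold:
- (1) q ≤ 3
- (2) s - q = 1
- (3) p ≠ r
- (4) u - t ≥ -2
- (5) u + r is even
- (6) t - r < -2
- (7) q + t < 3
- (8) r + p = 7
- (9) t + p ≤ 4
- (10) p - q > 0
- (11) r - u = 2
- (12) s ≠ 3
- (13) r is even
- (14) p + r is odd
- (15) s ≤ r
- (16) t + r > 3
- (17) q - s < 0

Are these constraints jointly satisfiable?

Satisfiable

Take p = 3, q = 1, r = 4, s = 2, t = 1, u = 2. Then constraint 2: s - q = 1; constraint 4: u - t = 1; constraint 6: t - r = -3, and every other listed constraint is also met.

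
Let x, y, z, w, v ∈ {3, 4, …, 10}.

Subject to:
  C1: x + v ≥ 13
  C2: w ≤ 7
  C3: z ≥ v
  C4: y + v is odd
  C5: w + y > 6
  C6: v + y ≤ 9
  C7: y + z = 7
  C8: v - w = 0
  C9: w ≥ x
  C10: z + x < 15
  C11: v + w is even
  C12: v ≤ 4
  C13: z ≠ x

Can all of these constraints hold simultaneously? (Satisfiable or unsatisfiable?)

From constraints 2 and 9: x ≤ w ≤ 7. From constraint 12: v ≤ 4. Hence x + v ≤ 11. But constraint 1 requires x + v ≥ 13, and 13 > 11. Contradiction.

Unsatisfiable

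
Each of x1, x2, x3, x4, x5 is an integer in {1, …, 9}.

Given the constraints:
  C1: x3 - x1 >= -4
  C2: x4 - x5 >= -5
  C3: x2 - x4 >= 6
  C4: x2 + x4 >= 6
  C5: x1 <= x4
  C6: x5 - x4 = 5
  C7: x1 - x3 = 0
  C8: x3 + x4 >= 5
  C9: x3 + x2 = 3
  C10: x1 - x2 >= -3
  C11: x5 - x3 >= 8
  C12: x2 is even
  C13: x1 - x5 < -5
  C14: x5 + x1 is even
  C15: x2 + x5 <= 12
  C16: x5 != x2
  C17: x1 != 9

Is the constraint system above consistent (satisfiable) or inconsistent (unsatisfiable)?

Constraints 1, 2, 3, 10, and 11 give x3 − x1 ≥ -4, x1 − x2 ≥ -3, x2 − x4 ≥ 6, x4 − x5 ≥ -5, x5 − x3 ≥ 8.
Adding all 5 inequalities: the left sides telescope to 0, and the right sides sum to (-4) + (-3) + 6 + (-5) + 8 = 2. So 0 ≥ 2, which is false.

Unsatisfiable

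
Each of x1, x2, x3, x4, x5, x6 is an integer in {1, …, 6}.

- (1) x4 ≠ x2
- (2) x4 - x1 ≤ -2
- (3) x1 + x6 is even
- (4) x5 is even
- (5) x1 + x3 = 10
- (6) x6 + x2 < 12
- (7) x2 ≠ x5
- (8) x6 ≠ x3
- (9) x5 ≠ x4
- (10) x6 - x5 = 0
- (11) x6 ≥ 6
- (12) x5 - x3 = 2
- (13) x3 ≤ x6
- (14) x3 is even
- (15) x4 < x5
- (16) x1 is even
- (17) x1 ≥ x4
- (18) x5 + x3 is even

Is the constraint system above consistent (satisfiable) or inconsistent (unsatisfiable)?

Satisfiable

Setting (x1, x2, x3, x4, x5, x6) = (6, 3, 4, 4, 6, 6) satisfies everything: constraint 2: x4 - x1 = -2; constraint 5: x1 + x3 = 10; constraint 6: x6 + x2 = 9, and the others follow.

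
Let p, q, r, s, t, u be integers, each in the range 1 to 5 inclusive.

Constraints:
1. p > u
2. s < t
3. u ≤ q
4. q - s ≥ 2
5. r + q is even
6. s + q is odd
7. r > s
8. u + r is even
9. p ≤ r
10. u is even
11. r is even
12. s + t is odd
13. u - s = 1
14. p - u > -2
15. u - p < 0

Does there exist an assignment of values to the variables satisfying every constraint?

Satisfiable

One satisfying assignment is p = 3, q = 4, r = 4, s = 1, t = 4, u = 2.
For the less obvious constraints — constraint 4: q - s = 3; constraint 13: u - s = 1; constraint 14: p - u = 1 — and the others hold by inspection.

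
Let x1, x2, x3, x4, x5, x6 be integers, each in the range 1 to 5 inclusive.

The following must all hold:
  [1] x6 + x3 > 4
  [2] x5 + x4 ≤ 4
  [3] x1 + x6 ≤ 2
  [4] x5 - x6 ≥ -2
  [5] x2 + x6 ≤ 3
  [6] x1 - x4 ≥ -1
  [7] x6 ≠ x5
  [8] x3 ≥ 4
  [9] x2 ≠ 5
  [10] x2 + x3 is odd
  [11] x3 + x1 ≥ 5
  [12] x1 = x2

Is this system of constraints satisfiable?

Satisfiable

Try x1 = 1, x2 = 1, x3 = 4, x4 = 1, x5 = 2, x6 = 1.
Check constraint 1: x6 + x3 = 5; constraint 2: x5 + x4 = 3. The remaining constraints are straightforward to verify.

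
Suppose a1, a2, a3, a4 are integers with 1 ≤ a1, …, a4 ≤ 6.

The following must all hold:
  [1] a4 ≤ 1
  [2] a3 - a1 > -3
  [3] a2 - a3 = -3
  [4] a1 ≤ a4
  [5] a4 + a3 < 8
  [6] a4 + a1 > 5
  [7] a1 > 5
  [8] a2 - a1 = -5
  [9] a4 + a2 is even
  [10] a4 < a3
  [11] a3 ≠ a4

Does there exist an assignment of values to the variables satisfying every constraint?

Unsatisfiable

From constraint 7: a1 ≥ 6. From constraints 1 and 4: a1 ≤ a4 and a4 ≤ 1, so a1 ≤ 1. But 1 < 6, so no value of a1 works.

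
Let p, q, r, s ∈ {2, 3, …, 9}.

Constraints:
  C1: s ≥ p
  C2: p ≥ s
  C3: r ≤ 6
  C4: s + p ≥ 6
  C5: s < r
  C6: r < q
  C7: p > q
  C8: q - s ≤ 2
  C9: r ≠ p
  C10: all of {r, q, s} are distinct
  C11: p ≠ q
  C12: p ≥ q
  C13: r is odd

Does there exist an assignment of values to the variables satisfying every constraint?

Constraints 1, 5, 6, and 7 give s < r, r < q, q < p, p ≤ s. Chaining: s < r < q < p ≤ s, which forces s < s — impossible.

Unsatisfiable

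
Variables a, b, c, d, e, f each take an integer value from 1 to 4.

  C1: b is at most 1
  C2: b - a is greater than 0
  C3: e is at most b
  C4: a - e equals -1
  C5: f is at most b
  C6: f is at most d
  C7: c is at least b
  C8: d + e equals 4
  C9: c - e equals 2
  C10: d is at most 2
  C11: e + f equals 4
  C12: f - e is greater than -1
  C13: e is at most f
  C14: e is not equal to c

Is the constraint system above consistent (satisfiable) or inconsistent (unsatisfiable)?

From constraints 1 and 3: e ≤ b ≤ 1. From constraints 6 and 10: f ≤ d ≤ 2. Hence e + f ≤ 3. But constraint 11 requires e + f = 4, and 4 > 3. Contradiction.

Unsatisfiable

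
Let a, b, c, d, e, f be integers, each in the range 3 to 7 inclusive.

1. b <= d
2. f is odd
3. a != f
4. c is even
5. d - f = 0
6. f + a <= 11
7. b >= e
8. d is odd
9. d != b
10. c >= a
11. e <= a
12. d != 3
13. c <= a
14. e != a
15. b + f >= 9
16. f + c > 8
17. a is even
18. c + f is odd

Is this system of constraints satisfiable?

Satisfiable

Setting (a, b, c, d, e, f) = (4, 4, 4, 5, 3, 5) satisfies everything: constraint 5: d - f = 0; constraint 6: f + a = 9, and the others follow.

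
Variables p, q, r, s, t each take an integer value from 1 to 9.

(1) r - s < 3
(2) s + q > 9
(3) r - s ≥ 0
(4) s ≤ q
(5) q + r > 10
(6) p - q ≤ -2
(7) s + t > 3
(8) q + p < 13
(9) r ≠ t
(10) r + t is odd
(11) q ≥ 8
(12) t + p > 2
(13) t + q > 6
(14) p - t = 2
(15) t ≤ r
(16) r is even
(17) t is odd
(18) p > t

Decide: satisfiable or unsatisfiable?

Satisfiable

Try p = 3, q = 8, r = 4, s = 4, t = 1.
Check constraint 1: r - s = 0; constraint 2: s + q = 12; constraint 3: r - s = 0. The remaining constraints are straightforward to verify.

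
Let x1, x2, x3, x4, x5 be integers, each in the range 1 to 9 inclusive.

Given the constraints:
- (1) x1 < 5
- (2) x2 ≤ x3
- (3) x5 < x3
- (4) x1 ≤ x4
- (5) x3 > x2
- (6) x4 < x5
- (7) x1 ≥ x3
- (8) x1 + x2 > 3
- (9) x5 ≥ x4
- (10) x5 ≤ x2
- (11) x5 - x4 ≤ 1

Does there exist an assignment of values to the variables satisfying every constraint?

Unsatisfiable

Constraints 2, 4, 6, 7, and 10 give x1 ≤ x4, x4 < x5, x5 ≤ x2, x2 ≤ x3, x3 ≤ x1. Chaining: x1 ≤ x4 < x5 ≤ x2 ≤ x3 ≤ x1, which forces x1 < x1 — impossible.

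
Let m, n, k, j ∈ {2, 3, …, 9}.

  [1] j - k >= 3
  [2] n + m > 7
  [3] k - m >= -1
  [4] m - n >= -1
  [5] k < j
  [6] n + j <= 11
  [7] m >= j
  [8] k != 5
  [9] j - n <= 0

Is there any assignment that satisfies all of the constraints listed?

Unsatisfiable

Constraints 1, 3, 4, and 9 give j − k ≥ 3, k − m ≥ -1, m − n ≥ -1, n − j ≥ 0.
Adding all 4 inequalities: the left sides telescope to 0, and the right sides sum to 3 + (-1) + (-1) + 0 = 1. So 0 ≥ 1, which is false.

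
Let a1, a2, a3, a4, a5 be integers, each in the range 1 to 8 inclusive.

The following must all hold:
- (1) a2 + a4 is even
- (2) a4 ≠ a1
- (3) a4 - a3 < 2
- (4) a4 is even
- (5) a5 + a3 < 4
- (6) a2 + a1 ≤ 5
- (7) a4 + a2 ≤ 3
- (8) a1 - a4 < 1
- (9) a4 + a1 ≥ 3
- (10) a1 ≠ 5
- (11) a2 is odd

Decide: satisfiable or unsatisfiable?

Unsatisfiable

Constraint 11 makes a2 odd and constraint 4 makes a4 even, so a2 + a4 must be odd. Constraint 1 says a2 + a4 is even — contradiction.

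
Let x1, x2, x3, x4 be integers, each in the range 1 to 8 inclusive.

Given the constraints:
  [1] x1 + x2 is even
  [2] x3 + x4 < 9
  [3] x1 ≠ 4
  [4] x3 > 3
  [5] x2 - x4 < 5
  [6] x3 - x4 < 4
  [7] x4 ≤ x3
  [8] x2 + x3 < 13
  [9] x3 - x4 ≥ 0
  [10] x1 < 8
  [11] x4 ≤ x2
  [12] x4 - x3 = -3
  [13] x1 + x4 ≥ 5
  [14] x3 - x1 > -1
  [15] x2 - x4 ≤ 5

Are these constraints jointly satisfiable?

Satisfiable

Try x1 = 5, x2 = 5, x3 = 5, x4 = 2.
Check constraint 2: x3 + x4 = 7; constraint 5: x2 - x4 = 3. The remaining constraints are straightforward to verify.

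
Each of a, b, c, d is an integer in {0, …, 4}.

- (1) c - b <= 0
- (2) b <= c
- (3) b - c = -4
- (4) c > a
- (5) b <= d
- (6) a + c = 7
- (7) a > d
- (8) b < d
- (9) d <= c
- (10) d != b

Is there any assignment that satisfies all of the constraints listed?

Unsatisfiable

Constraints 1, 4, 7, and 8 give b < d, d < a, a < c, c ≤ b. Chaining: b < d < a < c ≤ b, which forces b < b — impossible.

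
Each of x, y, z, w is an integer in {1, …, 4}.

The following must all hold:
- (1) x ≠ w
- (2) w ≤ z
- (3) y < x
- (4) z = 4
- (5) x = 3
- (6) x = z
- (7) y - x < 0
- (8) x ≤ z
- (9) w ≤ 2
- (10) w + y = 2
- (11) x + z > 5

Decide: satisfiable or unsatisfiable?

Constraint 5 fixes x = 3 and constraint 4 fixes z = 4, but constraint 6 requires x = z. Since 3 ≠ 4, contradiction.

Unsatisfiable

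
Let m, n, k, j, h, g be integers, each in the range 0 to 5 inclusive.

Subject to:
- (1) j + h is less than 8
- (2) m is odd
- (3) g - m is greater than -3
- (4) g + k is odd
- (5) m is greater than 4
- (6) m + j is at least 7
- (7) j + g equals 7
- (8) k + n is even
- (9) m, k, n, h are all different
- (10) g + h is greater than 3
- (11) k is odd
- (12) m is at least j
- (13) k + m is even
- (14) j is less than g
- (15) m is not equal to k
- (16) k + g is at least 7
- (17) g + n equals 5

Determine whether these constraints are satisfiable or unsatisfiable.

Satisfiable

Try m = 5, n = 1, k = 3, j = 3, h = 2, g = 4.
Check constraint 1: j + h = 5; constraint 3: g - m = -1; constraint 6: m + j = 8. The remaining constraints are straightforward to verify.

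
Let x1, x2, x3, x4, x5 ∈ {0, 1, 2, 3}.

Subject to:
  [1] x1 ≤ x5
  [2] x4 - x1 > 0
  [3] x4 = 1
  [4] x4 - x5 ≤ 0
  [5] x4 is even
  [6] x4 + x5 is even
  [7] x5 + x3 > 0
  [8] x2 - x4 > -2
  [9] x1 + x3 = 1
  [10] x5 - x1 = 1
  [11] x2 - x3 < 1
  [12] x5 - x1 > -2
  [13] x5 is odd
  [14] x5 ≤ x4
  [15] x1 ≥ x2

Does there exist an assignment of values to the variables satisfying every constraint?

Unsatisfiable

Constraint 5 makes x4 even and constraint 13 makes x5 odd, so x4 + x5 must be odd. Constraint 6 says x4 + x5 is even — contradiction.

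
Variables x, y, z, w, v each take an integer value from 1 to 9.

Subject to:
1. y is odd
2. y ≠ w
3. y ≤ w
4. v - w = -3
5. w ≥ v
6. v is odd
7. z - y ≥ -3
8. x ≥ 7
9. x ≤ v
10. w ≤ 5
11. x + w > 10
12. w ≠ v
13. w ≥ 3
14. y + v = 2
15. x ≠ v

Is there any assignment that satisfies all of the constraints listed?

From constraints 8 and 9: v ≥ x and x ≥ 7, so v ≥ 7. From constraints 5 and 10: v ≤ w and w ≤ 5, so v ≤ 5. But 5 < 7, so no value of v works.

Unsatisfiable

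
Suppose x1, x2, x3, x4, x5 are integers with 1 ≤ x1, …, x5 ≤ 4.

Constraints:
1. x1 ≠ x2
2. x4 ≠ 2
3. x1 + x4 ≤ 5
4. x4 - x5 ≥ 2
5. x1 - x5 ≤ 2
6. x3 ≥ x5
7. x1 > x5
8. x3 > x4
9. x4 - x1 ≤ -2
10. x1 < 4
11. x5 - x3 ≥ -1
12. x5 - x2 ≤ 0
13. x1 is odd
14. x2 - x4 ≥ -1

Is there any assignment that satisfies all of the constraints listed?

Unsatisfiable

Constraints 4, 5, and 9 give x4 − x5 ≥ 2, x5 − x1 ≥ -2, x1 − x4 ≥ 2.
Adding all 3 inequalities: the left sides telescope to 0, and the right sides sum to 2 + (-2) + 2 = 2. So 0 ≥ 2, which is false.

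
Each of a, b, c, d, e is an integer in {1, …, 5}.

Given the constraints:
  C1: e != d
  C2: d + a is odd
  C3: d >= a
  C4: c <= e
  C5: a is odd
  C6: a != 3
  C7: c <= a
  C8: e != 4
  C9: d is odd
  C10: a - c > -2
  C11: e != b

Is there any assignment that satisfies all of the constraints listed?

Unsatisfiable

Constraint 9 makes d odd and constraint 5 makes a odd, so d + a must be even. Constraint 2 says d + a is odd — contradiction.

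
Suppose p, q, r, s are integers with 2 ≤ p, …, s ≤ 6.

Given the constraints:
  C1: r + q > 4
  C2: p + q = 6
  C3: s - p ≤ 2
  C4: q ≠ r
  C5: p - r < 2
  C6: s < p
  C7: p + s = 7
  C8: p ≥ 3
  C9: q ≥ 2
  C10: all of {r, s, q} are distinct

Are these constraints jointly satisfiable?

Satisfiable

Try p = 4, q = 2, r = 4, s = 3.
Check constraint 1: r + q = 6; constraint 2: p + q = 6. The remaining constraints are straightforward to verify.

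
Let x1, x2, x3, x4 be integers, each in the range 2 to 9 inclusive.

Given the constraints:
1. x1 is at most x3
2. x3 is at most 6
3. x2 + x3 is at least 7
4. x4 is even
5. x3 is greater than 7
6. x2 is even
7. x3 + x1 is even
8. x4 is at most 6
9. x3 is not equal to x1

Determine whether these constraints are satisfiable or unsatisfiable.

From constraint 5: x3 ≥ 8. From constraint 2: x3 ≤ 6. But 6 < 8, so no value of x3 works.

Unsatisfiable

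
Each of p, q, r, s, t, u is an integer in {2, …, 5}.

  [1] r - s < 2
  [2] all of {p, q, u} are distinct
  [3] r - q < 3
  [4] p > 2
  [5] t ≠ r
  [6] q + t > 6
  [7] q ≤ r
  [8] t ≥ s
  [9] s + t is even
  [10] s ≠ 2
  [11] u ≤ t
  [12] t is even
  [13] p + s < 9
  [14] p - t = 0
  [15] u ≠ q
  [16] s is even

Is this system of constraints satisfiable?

The assignment p = 4, q = 5, r = 5, s = 4, t = 4, u = 3 works:
  constraint 1 holds since r - s = 1.
  constraint 3 holds since r - q = 0.
  constraint 6 holds since q + t = 9.
The rest check out directly.

Satisfiable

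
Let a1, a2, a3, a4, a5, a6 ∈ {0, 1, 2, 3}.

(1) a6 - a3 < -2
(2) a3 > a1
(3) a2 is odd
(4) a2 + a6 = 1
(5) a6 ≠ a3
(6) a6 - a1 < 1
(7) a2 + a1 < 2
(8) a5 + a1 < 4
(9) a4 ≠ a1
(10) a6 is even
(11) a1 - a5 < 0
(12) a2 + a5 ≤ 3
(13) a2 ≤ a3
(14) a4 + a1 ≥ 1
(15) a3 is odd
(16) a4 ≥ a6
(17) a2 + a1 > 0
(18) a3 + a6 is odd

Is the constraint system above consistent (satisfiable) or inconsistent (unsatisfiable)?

Satisfiable

The assignment a1 = 0, a2 = 1, a3 = 3, a4 = 3, a5 = 2, a6 = 0 works:
  constraint 1 holds since a6 - a3 = -3.
  constraint 4 holds since a2 + a6 = 1.
  constraint 6 holds since a6 - a1 = 0.
The rest check out directly.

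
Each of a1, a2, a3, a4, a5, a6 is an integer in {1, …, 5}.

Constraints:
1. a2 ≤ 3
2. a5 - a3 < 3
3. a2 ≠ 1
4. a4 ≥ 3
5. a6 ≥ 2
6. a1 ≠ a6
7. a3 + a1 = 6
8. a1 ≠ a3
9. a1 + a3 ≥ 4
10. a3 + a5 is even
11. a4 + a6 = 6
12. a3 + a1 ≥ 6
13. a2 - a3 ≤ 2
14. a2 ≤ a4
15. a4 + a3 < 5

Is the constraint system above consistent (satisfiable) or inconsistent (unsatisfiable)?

Take a1 = 5, a2 = 2, a3 = 1, a4 = 3, a5 = 3, a6 = 3. Then constraint 2: a5 - a3 = 2; constraint 7: a3 + a1 = 6, and every other listed constraint is also met.

Satisfiable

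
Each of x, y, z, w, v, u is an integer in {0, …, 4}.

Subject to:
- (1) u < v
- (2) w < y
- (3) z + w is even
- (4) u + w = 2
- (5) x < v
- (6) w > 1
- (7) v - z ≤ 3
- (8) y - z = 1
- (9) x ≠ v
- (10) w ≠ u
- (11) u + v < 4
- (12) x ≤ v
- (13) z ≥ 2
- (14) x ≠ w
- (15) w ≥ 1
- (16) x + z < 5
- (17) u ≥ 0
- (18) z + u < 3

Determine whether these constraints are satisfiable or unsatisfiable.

Satisfiable

Try x = 0, y = 3, z = 2, w = 2, v = 2, u = 0.
Check constraint 4: u + w = 2; constraint 7: v - z = 0. The remaining constraints are straightforward to verify.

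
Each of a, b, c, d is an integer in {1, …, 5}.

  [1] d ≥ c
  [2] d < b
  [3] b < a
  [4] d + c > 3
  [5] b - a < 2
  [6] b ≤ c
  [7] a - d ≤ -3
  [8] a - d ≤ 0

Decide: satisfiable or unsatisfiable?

Unsatisfiable

Constraints 2, 3, and 8 give b < a, a ≤ d, d < b. Chaining: b < a ≤ d < b, which forces b < b — impossible.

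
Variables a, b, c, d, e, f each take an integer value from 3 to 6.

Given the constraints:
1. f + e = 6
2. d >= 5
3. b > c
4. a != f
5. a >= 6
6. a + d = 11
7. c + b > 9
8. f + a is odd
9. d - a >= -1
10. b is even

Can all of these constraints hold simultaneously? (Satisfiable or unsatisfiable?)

Satisfiable

Try a = 6, b = 6, c = 5, d = 5, e = 3, f = 3.
Check constraint 1: f + e = 6; constraint 6: a + d = 11; constraint 7: c + b = 11. The remaining constraints are straightforward to verify.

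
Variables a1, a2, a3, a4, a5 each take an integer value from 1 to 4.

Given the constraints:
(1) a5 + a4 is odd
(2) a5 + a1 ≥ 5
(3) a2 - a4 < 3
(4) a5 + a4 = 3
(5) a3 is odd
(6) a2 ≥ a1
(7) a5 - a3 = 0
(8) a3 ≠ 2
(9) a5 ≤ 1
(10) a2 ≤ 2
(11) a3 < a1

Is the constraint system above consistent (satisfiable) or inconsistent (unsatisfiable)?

From constraint 9: a5 ≤ 1. From constraints 6 and 10: a1 ≤ a2 ≤ 2. Hence a5 + a1 ≤ 3. But constraint 2 requires a5 + a1 ≥ 5, and 5 > 3. Contradiction.

Unsatisfiable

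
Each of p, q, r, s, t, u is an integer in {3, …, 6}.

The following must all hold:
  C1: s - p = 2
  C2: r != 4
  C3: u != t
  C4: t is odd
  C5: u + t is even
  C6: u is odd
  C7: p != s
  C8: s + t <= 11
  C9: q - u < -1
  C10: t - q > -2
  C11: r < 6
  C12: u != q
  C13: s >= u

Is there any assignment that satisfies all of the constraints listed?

Satisfiable

Setting (p, q, r, s, t, u) = (3, 3, 3, 5, 3, 5) satisfies everything: constraint 1: s - p = 2; constraint 8: s + t = 8; constraint 9: q - u = -2, and the others follow.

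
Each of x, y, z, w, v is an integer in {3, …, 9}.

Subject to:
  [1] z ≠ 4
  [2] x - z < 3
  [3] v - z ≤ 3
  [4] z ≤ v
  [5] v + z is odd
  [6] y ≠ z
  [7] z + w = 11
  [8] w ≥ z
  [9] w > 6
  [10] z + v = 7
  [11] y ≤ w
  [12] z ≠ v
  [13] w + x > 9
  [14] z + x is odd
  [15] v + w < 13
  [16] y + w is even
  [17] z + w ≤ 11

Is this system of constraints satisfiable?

Try x = 4, y = 4, z = 3, w = 8, v = 4.
Check constraint 2: x - z = 1; constraint 3: v - z = 1. The remaining constraints are straightforward to verify.

Satisfiable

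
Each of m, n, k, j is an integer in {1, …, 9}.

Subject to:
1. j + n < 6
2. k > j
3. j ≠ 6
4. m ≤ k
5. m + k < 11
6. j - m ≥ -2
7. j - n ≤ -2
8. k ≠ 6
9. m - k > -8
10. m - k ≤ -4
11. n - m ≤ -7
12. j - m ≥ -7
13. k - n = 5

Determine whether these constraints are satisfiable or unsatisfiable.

Constraints 7, 11, and 12 give n − j ≥ 2, j − m ≥ -7, m − n ≥ 7.
Adding all 3 inequalities: the left sides telescope to 0, and the right sides sum to 2 + (-7) + 7 = 2. So 0 ≥ 2, which is false.

Unsatisfiable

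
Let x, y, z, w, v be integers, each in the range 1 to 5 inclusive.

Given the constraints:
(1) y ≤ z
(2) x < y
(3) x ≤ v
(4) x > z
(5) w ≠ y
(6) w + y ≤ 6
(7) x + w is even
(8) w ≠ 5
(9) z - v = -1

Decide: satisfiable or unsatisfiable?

Unsatisfiable

Constraints 1, 2, and 4 give y ≤ z, z < x, x < y. Chaining: y ≤ z < x < y, which forces y < y — impossible.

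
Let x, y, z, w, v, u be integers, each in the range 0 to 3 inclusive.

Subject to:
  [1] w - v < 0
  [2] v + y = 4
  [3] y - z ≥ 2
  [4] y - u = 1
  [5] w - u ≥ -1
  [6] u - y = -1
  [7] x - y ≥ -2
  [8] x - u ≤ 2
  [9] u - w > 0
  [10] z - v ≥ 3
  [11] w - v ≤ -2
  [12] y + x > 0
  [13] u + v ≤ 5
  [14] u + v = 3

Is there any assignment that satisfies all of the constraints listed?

Unsatisfiable

Constraints 3, 5, 7, 8, 10, and 11 give v − w ≥ 2, w − u ≥ -1, u − x ≥ -2, x − y ≥ -2, y − z ≥ 2, z − v ≥ 3.
Adding all 6 inequalities: the left sides telescope to 0, and the right sides sum to 2 + (-1) + (-2) + (-2) + 2 + 3 = 2. So 0 ≥ 2, which is false.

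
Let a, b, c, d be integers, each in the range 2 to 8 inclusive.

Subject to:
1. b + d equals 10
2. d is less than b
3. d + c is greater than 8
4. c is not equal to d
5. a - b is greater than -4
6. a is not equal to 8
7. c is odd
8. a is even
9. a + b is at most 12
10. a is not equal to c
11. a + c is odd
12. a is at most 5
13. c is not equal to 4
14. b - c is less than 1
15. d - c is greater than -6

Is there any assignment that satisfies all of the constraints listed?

Satisfiable

Take a = 4, b = 7, c = 7, d = 3. Then constraint 1: b + d = 10; constraint 3: d + c = 10; constraint 5: a - b = -3, and every other listed constraint is also met.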